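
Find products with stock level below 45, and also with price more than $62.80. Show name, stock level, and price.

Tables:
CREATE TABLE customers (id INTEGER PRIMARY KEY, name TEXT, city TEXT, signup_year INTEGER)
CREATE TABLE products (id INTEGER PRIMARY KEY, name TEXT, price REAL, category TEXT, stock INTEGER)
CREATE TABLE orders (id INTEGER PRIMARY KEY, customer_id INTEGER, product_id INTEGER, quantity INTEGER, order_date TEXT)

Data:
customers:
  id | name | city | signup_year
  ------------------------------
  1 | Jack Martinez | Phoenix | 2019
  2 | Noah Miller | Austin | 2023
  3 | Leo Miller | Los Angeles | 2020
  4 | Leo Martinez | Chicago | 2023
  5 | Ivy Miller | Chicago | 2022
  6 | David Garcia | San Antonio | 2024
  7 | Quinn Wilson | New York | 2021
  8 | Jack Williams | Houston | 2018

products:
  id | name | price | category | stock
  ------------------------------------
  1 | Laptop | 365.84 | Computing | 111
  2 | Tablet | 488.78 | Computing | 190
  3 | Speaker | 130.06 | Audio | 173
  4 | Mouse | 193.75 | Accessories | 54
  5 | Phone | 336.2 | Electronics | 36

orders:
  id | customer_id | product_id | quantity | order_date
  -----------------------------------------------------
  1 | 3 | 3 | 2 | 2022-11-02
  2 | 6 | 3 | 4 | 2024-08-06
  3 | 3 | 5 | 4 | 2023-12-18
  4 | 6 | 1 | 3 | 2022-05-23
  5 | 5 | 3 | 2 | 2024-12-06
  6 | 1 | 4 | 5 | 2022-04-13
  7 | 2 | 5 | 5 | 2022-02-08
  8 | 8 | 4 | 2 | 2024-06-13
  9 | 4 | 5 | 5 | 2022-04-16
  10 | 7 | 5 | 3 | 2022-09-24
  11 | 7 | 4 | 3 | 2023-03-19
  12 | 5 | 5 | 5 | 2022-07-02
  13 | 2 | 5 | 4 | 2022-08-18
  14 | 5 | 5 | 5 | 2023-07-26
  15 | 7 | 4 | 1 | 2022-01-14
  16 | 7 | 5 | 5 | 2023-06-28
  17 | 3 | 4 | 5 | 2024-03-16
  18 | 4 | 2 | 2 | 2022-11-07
SELECT name, stock, price FROM products WHERE stock < 45 AND price > 62.8

Execution result:
name | stock | price
Phone | 36 | 336.20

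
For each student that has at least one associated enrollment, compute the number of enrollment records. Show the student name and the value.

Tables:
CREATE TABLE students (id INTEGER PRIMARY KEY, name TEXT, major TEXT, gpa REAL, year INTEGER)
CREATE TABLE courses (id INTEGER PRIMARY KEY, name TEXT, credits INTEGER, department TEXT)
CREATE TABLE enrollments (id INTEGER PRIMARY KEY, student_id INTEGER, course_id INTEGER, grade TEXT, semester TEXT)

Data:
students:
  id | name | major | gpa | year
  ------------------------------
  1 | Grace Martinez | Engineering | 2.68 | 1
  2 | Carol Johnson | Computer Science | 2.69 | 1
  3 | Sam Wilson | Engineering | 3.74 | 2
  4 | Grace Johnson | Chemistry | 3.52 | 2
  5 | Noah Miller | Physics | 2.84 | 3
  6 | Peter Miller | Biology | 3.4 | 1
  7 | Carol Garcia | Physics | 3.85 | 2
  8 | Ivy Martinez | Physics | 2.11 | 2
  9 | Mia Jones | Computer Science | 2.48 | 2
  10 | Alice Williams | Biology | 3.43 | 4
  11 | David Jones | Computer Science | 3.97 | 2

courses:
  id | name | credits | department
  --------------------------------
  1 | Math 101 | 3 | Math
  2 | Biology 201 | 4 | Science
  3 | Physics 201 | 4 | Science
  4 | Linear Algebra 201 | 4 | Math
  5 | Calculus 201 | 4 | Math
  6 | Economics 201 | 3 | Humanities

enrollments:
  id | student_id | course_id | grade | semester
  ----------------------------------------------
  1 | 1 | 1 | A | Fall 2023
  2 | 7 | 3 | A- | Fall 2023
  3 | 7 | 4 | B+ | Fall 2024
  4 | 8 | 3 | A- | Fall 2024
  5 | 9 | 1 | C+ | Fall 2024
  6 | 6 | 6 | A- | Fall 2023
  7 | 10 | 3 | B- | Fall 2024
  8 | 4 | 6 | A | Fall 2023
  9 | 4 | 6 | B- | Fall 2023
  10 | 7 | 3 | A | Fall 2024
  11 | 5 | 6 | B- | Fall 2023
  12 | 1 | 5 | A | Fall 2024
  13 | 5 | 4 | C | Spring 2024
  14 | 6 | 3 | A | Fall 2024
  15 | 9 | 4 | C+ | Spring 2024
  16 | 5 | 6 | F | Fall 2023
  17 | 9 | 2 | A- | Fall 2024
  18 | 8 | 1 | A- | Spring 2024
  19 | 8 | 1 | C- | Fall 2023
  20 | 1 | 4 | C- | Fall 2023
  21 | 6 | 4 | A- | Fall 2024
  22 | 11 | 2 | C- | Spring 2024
SELECT p.name, COUNT(*) AS n FROM enrollments c JOIN students p ON c.student_id = p.id GROUP BY p.id, p.name

Execution result:
name | n
Grace Martinez | 3
Grace Johnson | 2
Noah Miller | 3
Peter Miller | 3
Carol Garcia | 3
Ivy Martinez | 3
Mia Jones | 3
Alice Williams | 1
David Jones | 1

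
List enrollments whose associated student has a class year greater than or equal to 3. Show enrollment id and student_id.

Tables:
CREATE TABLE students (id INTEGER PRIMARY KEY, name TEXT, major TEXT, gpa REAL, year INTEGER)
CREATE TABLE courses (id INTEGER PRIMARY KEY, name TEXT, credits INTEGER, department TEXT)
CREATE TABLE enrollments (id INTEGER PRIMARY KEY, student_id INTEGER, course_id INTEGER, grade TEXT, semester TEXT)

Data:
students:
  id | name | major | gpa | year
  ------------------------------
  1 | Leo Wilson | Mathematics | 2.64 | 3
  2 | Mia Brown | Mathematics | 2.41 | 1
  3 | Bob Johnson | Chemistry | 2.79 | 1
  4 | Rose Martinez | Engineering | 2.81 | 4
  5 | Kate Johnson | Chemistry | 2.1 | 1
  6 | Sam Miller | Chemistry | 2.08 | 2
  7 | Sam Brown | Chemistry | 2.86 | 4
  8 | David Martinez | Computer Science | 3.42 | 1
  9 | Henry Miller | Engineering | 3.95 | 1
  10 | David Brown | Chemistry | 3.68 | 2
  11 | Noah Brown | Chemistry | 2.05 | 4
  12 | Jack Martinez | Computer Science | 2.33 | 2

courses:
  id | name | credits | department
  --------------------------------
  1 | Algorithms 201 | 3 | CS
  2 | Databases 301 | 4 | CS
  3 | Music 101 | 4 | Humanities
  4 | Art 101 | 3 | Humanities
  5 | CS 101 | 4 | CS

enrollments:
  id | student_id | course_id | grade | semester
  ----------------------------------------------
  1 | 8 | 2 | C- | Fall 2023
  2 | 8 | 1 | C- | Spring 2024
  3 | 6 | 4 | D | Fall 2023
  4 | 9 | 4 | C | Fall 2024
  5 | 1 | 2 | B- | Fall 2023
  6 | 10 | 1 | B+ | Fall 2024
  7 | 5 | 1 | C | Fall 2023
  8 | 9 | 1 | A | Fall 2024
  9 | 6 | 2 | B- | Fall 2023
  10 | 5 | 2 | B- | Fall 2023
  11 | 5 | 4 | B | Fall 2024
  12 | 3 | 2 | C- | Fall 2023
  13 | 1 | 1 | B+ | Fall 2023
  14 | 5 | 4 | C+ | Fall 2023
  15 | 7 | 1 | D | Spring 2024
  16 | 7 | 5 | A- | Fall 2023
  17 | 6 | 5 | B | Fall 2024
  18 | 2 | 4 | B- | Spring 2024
SELECT id, student_id FROM enrollments WHERE student_id IN (SELECT id FROM students WHERE year >= 3)

Execution result:
id | student_id
5 | 1
13 | 1
15 | 7
16 | 7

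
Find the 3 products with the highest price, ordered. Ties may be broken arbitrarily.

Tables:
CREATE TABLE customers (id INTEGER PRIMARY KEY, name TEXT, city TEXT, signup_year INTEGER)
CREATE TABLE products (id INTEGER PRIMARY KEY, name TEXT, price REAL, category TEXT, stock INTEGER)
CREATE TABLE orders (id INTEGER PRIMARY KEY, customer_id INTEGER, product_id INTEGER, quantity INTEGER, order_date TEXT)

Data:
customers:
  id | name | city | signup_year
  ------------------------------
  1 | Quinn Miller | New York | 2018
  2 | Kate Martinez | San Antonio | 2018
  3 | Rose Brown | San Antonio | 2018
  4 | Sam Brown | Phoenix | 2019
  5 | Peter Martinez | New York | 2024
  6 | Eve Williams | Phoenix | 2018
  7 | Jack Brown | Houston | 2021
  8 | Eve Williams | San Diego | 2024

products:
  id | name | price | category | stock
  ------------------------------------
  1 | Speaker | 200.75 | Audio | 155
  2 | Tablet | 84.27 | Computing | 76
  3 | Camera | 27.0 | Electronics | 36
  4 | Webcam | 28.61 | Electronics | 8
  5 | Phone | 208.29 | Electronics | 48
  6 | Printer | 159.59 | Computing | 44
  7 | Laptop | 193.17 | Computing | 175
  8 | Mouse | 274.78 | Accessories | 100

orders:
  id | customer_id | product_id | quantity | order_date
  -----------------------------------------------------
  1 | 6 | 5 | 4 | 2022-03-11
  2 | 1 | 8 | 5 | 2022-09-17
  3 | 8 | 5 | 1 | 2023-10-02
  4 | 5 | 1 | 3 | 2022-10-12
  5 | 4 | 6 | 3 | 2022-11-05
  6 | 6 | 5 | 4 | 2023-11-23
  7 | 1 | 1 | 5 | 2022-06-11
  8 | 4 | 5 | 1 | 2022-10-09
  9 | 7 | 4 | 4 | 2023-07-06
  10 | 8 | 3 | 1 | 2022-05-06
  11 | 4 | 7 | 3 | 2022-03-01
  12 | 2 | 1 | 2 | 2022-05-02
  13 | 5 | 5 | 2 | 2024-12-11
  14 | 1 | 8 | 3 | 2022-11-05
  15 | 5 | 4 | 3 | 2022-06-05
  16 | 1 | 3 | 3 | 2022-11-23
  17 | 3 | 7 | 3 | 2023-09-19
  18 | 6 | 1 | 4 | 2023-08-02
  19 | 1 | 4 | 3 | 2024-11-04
SELECT name, price FROM products ORDER BY price DESC LIMIT 3

Execution result:
name | price
Mouse | 274.78
Phone | 208.29
Speaker | 200.75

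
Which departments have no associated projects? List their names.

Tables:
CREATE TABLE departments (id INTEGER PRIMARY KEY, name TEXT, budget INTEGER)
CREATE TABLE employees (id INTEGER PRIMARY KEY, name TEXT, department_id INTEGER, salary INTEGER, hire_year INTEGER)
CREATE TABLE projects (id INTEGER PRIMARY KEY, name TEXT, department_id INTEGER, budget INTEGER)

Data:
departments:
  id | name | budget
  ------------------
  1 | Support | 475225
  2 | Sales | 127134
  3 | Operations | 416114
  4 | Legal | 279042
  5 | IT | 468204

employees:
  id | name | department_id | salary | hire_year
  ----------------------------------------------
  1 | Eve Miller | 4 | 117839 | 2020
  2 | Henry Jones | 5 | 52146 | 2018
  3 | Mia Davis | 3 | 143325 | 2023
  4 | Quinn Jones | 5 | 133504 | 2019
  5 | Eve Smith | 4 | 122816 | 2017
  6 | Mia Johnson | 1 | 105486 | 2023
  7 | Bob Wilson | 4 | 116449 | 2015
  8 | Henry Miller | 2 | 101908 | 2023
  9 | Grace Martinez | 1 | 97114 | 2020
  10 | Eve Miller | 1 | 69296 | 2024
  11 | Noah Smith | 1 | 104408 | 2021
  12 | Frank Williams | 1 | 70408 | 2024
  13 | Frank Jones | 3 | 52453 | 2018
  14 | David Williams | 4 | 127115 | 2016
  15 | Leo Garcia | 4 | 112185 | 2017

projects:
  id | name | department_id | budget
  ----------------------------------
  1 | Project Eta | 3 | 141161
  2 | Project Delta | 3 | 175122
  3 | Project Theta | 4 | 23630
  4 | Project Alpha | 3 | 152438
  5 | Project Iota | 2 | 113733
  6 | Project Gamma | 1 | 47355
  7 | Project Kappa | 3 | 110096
SELECT p.name FROM departments p LEFT JOIN projects c ON c.department_id = p.id WHERE c.id IS NULL

Execution result:
IT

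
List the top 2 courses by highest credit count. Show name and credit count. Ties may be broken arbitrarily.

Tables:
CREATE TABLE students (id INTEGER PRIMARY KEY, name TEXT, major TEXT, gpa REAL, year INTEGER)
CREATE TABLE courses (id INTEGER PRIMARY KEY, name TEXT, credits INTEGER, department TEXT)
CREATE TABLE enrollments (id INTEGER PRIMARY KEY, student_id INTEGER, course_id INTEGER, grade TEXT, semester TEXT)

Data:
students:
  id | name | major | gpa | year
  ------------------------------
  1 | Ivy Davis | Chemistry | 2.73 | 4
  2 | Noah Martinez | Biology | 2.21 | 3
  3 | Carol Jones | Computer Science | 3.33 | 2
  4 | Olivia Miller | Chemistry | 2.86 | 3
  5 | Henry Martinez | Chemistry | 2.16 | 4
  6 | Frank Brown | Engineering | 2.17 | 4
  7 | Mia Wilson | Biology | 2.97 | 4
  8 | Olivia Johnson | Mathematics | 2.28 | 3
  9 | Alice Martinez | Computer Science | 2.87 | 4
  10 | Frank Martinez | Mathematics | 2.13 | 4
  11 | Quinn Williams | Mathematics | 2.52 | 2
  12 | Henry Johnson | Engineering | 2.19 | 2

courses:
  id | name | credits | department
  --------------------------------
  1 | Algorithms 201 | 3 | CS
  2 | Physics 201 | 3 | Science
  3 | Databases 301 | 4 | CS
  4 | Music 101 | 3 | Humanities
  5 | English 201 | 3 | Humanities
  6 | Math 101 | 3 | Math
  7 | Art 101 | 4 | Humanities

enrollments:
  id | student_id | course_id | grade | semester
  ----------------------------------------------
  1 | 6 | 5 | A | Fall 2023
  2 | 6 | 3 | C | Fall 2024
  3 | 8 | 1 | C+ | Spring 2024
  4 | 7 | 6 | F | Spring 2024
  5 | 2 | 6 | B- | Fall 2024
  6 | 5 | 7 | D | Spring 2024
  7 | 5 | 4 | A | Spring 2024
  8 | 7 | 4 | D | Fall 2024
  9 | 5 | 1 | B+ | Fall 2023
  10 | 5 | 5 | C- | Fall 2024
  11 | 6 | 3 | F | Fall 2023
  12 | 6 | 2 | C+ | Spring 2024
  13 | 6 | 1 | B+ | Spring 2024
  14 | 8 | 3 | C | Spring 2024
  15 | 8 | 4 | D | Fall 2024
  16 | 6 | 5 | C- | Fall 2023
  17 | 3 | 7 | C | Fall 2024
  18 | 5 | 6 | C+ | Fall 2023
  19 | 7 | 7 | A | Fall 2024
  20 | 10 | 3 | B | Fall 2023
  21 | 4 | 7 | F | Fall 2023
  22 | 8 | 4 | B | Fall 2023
SELECT name, credits FROM courses ORDER BY credits DESC LIMIT 2

Execution result:
name | credits
Databases 301 | 4
Art 101 | 4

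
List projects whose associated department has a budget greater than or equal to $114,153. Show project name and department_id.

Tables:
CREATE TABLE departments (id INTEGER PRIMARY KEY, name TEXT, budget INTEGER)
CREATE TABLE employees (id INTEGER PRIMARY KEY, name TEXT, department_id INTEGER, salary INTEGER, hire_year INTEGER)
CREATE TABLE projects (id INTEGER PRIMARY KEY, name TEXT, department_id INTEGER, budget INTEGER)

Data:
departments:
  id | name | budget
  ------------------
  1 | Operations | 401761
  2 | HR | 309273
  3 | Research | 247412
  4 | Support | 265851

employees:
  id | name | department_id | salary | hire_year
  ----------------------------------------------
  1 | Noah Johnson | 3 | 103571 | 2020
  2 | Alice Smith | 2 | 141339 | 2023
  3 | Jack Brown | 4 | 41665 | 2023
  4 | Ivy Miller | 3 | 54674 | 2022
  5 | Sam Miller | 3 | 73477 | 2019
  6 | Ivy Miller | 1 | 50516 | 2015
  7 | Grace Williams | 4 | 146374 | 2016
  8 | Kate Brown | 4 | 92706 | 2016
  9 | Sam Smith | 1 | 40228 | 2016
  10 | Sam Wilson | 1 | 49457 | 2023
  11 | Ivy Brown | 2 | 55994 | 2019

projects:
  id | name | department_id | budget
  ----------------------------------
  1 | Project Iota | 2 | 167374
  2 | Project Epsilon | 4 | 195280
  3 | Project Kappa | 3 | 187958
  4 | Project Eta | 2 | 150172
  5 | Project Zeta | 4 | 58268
SELECT name, department_id FROM projects WHERE department_id IN (SELECT id FROM departments WHERE budget >= 114153)

Execution result:
name | department_id
Project Iota | 2
Project Epsilon | 4
Project Kappa | 3
Project Eta | 2
Project Zeta | 4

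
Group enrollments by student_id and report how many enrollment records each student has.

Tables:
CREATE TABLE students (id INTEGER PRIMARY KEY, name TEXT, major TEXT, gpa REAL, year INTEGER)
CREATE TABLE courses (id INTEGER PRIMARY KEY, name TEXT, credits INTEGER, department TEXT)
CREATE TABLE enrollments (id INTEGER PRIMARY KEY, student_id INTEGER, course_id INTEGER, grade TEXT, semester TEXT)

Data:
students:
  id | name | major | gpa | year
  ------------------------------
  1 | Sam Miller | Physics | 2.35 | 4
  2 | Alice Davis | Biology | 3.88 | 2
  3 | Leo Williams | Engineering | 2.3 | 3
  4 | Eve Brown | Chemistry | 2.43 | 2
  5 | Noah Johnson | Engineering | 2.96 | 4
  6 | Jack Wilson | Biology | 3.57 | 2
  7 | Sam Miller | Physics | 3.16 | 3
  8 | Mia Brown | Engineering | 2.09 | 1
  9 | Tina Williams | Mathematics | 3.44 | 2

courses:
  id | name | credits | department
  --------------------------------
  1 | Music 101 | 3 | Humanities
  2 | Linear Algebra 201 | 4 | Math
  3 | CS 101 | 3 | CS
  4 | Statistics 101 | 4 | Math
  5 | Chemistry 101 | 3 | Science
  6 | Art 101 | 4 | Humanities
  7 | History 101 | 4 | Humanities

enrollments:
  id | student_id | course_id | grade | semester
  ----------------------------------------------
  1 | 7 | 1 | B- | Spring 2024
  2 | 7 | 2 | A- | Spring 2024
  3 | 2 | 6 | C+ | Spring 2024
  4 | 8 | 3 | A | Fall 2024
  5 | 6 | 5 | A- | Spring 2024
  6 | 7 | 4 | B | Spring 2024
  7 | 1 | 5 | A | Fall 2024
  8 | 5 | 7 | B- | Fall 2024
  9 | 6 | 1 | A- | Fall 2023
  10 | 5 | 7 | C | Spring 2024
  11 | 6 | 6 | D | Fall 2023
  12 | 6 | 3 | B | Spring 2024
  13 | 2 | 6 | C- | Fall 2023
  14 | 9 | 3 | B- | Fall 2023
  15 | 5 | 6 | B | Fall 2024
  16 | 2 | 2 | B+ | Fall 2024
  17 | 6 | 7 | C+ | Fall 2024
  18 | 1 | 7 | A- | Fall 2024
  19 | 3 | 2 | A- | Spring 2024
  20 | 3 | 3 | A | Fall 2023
SELECT student_id, COUNT(*) AS enrollment_count FROM enrollments GROUP BY student_id

Execution result:
student_id | enrollment_count
1 | 2
2 | 3
3 | 2
5 | 3
6 | 5
7 | 3
8 | 1
9 | 1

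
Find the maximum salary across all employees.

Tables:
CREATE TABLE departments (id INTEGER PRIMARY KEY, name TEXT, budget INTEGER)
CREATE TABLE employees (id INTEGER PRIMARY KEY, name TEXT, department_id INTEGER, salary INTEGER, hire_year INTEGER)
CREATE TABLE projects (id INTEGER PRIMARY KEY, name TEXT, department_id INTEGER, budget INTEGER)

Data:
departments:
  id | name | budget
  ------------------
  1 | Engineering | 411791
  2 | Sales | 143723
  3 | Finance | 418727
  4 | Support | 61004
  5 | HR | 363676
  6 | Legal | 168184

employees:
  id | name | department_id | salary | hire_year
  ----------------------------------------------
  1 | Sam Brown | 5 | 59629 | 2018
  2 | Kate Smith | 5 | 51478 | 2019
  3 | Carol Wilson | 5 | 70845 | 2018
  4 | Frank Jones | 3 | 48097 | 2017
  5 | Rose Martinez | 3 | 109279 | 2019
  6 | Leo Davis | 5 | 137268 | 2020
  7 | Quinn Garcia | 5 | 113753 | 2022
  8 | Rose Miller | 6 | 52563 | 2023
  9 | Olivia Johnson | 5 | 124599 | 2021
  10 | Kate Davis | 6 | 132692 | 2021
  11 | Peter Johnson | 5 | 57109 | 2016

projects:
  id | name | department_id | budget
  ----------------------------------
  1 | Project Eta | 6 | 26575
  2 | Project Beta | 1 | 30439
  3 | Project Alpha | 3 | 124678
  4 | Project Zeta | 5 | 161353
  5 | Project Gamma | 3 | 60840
SELECT MAX(salary) FROM employees

Execution result:
137268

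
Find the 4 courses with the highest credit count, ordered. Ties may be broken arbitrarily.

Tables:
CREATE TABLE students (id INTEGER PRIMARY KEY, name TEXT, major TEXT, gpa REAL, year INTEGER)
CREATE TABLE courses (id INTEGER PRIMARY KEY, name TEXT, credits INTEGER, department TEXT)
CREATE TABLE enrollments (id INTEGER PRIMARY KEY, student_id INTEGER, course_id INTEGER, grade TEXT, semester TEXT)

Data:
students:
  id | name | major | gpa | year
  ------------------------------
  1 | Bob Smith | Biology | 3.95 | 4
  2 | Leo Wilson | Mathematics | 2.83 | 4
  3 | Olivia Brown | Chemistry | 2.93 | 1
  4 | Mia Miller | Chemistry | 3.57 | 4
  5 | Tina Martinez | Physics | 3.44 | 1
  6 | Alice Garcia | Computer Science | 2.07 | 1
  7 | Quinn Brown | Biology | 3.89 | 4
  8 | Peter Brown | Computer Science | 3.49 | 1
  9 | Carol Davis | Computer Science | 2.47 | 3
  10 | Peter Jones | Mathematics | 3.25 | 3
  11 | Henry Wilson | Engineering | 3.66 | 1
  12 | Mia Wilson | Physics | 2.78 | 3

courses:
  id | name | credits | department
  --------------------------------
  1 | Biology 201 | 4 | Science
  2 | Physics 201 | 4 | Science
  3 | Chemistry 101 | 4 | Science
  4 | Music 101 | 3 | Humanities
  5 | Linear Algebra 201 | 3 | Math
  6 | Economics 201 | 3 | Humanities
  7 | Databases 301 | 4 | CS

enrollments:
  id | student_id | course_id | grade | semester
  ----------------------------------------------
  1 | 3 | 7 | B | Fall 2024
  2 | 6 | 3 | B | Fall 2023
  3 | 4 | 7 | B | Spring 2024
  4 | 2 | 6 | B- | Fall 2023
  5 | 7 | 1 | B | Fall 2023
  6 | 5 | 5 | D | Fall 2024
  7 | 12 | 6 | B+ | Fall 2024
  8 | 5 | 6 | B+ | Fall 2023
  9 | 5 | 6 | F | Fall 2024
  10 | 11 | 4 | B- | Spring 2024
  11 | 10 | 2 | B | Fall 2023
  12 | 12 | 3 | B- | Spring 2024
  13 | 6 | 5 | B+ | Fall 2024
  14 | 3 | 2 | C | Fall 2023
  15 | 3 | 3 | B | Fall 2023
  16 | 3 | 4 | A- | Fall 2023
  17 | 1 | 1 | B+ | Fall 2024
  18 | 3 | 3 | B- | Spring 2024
SELECT name, credits FROM courses ORDER BY credits DESC LIMIT 4

Execution result:
name | credits
Biology 201 | 4
Physics 201 | 4
Chemistry 101 | 4
Databases 301 | 4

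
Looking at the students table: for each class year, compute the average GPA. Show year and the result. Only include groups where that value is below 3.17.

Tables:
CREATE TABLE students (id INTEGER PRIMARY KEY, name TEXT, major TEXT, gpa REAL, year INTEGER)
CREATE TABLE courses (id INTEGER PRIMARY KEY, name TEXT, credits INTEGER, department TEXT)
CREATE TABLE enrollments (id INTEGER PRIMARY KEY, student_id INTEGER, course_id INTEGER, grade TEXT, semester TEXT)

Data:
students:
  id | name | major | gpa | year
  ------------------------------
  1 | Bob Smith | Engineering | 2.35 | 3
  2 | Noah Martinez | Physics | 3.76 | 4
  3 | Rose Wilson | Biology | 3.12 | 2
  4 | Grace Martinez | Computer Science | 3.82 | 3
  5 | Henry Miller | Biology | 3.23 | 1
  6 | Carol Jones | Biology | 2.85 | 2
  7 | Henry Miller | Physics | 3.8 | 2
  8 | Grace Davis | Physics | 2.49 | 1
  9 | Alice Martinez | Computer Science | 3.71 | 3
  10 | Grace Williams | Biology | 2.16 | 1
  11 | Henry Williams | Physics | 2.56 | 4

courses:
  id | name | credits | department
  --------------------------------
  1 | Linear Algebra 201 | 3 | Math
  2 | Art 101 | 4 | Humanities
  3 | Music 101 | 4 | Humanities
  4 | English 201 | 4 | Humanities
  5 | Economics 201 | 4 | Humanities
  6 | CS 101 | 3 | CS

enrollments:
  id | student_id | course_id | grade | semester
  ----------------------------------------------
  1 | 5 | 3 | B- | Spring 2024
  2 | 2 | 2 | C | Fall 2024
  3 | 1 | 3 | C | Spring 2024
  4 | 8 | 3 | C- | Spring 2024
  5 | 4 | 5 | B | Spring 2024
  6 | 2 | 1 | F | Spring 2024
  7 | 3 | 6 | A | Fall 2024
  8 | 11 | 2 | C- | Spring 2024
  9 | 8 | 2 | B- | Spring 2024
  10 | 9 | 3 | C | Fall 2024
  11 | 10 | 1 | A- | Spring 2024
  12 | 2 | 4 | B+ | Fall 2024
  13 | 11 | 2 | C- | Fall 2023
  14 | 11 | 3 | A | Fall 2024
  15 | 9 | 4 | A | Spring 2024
SELECT year, AVG(gpa) AS avg_gpa FROM students GROUP BY year HAVING AVG(gpa) < 3.17

Execution result:
year | avg_gpa
1 | 2.63
4 | 3.16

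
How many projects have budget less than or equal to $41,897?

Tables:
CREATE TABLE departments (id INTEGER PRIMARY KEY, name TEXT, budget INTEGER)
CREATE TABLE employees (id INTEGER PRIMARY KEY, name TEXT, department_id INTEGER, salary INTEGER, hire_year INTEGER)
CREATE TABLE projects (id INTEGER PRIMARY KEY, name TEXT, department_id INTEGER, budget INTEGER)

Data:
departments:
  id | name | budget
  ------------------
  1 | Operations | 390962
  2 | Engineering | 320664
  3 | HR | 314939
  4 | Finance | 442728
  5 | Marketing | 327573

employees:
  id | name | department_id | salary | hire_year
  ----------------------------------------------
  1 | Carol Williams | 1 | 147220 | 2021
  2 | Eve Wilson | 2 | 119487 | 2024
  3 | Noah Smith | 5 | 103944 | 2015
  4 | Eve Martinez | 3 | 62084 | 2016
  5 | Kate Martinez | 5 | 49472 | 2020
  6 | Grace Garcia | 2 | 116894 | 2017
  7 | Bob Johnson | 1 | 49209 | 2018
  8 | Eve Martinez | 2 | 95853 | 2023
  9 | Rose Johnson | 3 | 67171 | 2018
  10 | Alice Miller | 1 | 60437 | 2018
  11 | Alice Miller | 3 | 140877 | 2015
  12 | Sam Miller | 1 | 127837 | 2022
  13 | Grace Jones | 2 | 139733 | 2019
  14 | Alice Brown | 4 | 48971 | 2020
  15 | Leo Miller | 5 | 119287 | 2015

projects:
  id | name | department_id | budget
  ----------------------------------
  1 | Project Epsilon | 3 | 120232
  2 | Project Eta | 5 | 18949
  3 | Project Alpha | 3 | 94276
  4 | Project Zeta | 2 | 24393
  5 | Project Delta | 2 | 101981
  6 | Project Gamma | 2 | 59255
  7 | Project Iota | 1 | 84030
SELECT COUNT(*) FROM projects WHERE budget <= 41897

Execution result:
2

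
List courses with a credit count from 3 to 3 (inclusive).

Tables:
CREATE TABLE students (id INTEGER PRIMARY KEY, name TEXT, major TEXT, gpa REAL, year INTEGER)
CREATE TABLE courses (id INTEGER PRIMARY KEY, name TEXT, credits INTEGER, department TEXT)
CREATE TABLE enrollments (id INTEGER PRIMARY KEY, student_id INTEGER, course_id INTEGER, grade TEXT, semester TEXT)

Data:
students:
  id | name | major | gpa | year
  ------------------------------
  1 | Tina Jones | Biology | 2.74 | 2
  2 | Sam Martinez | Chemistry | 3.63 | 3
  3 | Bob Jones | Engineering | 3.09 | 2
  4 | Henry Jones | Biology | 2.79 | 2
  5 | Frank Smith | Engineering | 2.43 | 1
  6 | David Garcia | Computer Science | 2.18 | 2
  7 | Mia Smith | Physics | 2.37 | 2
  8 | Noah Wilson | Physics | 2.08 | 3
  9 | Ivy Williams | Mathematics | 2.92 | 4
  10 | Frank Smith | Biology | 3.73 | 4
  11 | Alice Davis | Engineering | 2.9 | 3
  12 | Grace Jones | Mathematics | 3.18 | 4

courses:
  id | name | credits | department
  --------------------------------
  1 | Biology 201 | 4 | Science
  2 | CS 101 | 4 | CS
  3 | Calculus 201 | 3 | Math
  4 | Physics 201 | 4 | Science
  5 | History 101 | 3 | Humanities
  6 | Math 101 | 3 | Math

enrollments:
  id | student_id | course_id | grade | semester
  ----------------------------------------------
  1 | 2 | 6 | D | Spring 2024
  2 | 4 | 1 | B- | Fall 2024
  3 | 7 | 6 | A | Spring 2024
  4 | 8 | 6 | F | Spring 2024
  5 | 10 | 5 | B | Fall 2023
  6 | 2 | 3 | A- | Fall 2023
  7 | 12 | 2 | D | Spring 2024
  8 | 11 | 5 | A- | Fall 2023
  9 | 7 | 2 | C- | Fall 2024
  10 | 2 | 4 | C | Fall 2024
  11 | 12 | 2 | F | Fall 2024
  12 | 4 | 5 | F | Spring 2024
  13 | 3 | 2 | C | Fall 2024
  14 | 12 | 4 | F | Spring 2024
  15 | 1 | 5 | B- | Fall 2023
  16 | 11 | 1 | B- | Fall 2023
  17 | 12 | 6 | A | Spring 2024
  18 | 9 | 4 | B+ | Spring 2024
SELECT name, credits FROM courses WHERE credits BETWEEN 3 AND 3

Execution result:
name | credits
Calculus 201 | 3
History 101 | 3
Math 101 | 3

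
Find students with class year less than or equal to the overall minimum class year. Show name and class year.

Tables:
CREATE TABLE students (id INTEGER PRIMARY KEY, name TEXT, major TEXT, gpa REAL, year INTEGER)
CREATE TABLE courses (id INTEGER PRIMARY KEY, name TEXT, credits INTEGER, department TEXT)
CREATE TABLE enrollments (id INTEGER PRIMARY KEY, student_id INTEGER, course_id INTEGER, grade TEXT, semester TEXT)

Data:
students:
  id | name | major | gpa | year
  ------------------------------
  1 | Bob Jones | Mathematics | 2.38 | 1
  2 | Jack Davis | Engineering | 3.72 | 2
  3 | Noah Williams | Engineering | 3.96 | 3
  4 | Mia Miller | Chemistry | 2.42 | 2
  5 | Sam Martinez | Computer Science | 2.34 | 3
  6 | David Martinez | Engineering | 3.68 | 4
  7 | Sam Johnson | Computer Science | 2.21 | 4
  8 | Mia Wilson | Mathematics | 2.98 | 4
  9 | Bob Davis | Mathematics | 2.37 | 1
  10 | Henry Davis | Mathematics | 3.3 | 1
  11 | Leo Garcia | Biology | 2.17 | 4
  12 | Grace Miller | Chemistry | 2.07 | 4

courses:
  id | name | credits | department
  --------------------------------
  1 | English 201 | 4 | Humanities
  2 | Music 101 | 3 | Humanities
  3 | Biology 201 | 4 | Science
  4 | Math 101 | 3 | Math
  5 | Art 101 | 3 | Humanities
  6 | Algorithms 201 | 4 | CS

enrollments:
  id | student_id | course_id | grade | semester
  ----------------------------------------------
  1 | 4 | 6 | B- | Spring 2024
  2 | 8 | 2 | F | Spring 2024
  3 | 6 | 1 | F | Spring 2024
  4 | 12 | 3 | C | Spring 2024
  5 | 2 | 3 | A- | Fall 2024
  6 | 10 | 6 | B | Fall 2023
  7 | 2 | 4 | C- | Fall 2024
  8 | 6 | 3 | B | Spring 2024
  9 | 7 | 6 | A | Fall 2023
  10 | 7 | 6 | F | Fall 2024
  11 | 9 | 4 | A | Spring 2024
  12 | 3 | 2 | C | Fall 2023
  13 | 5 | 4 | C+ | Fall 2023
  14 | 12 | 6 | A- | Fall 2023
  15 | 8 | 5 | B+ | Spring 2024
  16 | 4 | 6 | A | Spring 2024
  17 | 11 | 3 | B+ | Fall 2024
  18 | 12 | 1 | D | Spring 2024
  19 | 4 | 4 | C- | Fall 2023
SELECT name, year FROM students WHERE year <= (SELECT MIN(year) FROM students)

Execution result:
name | year
Bob Jones | 1
Bob Davis | 1
Henry Davis | 1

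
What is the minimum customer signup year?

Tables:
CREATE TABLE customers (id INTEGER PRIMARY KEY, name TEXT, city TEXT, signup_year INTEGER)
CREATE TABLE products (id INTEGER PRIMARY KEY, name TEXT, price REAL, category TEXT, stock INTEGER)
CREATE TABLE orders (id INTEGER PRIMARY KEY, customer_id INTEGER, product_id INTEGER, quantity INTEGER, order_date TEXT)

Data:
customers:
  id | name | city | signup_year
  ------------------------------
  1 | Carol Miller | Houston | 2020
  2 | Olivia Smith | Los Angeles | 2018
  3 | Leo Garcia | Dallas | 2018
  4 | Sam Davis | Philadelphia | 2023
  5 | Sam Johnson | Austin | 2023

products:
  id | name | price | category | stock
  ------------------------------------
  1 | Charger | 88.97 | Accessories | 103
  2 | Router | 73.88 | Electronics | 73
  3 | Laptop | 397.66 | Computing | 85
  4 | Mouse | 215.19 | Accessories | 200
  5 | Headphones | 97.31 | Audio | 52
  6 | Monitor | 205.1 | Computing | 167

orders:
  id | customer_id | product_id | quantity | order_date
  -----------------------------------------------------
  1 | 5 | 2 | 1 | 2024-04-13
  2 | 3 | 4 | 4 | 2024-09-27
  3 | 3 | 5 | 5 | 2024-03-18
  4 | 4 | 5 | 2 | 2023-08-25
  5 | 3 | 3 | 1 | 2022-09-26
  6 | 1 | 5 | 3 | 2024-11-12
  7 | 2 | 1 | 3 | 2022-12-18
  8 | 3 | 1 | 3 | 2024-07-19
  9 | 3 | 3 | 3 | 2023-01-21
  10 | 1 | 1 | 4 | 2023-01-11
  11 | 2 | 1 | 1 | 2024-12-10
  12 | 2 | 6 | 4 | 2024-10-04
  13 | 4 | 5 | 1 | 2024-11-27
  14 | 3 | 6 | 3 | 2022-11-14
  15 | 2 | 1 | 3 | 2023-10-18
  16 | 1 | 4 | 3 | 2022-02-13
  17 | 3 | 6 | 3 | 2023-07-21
SELECT MIN(signup_year) FROM customers

Execution result:
2018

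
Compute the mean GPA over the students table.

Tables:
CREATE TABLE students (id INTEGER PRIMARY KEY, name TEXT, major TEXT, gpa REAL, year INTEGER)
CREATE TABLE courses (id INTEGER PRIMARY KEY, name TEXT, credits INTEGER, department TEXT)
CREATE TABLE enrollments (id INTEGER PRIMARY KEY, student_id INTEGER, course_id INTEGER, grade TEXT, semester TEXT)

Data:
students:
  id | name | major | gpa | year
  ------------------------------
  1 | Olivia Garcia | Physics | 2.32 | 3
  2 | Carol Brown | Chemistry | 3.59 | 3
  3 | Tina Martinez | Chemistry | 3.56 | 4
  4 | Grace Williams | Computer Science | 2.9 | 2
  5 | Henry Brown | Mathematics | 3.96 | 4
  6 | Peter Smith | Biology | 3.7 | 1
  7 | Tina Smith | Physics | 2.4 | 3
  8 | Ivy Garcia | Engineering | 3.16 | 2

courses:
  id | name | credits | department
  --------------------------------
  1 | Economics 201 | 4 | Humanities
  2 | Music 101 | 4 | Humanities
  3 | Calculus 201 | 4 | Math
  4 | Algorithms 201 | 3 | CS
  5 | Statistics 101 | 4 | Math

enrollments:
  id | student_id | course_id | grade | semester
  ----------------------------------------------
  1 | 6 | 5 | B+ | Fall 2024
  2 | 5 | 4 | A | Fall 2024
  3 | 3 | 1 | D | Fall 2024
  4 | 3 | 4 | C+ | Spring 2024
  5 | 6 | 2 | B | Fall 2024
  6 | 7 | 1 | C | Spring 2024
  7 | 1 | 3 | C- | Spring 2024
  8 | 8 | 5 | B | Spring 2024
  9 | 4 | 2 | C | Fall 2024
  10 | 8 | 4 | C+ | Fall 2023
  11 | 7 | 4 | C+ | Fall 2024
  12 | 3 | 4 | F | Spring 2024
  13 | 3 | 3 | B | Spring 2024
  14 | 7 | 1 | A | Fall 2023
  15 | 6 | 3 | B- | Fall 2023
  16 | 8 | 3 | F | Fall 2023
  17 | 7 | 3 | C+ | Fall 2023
SELECT AVG(gpa) FROM students

Execution result:
3.20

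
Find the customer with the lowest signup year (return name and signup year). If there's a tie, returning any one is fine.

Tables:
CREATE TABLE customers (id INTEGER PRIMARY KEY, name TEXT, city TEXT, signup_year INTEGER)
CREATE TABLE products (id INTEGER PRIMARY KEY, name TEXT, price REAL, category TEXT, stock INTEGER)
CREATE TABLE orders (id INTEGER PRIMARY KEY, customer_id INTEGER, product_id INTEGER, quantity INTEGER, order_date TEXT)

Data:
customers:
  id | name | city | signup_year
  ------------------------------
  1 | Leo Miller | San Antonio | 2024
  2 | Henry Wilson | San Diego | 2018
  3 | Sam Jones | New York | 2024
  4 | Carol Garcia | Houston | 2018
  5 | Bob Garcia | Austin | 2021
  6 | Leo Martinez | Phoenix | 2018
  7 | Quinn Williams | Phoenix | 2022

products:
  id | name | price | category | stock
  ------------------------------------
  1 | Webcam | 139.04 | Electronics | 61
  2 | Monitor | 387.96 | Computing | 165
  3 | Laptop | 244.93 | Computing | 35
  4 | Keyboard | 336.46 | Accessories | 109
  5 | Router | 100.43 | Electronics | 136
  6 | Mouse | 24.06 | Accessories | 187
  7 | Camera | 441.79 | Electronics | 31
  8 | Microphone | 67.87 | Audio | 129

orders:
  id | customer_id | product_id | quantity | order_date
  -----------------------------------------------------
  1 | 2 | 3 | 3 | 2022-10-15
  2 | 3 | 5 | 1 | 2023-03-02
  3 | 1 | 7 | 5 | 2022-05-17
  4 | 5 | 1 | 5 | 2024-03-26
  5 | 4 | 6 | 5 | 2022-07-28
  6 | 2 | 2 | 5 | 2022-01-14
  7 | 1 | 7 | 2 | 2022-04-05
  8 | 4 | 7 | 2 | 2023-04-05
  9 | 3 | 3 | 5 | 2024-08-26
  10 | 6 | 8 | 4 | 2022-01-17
SELECT name, signup_year FROM customers ORDER BY signup_year ASC LIMIT 1

Execution result:
name | signup_year
Henry Wilson | 2018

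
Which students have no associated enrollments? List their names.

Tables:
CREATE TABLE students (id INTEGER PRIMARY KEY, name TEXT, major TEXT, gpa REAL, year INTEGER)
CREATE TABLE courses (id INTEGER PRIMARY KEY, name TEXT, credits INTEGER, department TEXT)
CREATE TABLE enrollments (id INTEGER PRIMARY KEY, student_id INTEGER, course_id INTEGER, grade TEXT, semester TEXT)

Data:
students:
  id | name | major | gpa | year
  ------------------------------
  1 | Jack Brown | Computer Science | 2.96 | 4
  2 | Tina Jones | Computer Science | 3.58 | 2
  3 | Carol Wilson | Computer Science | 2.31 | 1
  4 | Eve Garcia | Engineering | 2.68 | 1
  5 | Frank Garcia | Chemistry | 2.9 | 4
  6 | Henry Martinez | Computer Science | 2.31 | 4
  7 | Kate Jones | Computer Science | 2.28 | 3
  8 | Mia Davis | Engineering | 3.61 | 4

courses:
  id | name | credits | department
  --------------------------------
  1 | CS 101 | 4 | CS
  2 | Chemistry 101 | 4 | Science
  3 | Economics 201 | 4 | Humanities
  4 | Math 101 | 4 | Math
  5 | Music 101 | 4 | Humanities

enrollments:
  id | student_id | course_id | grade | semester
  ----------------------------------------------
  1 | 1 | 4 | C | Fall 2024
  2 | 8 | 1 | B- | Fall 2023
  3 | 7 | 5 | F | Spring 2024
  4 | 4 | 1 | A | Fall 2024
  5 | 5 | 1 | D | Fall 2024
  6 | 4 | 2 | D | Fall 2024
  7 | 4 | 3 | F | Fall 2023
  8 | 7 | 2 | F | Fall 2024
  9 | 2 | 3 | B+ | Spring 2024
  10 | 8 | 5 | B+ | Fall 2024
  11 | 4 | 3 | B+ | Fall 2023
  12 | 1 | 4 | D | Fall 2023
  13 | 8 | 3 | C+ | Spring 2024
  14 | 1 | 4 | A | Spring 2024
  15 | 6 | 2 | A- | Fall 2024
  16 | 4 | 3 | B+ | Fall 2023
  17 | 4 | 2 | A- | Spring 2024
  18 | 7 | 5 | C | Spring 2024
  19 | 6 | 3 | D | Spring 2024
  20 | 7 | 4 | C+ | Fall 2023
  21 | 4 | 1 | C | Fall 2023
SELECT p.name FROM students p LEFT JOIN enrollments c ON c.student_id = p.id WHERE c.id IS NULL

Execution result:
Carol Wilson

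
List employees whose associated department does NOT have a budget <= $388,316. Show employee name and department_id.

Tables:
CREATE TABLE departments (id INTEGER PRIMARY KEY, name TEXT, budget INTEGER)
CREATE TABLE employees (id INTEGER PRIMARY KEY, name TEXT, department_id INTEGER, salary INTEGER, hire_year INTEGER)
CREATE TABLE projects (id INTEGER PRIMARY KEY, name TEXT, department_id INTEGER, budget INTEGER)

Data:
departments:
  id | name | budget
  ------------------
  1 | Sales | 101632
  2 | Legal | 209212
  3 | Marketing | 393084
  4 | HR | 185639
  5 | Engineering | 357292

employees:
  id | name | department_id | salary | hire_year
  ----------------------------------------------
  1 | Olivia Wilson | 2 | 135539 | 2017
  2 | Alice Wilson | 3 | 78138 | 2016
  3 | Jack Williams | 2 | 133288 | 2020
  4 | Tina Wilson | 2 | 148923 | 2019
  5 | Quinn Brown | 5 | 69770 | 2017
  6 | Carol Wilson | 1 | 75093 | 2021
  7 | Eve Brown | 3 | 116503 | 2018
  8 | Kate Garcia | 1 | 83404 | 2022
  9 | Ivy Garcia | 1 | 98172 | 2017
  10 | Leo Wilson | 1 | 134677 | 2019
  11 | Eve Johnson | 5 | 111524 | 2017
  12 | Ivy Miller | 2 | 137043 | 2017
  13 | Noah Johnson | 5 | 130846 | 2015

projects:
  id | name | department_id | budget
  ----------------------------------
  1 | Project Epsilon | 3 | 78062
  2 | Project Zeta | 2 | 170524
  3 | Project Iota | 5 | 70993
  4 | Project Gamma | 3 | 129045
SELECT name, department_id FROM employees WHERE department_id NOT IN (SELECT id FROM departments WHERE budget <= 388316)

Execution result:
name | department_id
Alice Wilson | 3
Eve Brown | 3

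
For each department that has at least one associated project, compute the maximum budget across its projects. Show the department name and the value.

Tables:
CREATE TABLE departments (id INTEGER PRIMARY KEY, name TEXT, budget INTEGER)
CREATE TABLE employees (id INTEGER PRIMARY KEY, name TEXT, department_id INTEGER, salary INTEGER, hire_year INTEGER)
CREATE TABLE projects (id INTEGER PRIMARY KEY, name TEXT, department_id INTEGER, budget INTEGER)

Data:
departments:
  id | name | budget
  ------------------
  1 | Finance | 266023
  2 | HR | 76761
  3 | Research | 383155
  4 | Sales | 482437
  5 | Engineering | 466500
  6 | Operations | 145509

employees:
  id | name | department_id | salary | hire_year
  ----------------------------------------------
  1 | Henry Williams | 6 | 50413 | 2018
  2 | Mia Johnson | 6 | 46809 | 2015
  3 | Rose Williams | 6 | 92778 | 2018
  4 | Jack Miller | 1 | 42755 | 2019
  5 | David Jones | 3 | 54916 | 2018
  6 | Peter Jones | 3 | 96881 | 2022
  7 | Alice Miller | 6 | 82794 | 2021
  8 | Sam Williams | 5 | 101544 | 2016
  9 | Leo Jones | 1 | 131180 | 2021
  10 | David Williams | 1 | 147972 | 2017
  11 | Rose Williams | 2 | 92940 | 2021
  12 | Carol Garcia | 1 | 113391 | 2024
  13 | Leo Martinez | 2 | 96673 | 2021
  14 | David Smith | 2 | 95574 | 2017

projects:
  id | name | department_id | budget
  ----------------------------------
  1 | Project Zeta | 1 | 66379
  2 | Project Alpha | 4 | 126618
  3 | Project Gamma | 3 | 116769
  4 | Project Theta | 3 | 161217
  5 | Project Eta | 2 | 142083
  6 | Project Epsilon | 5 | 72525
SELECT p.name, MAX(c.budget) AS max_budget FROM projects c JOIN departments p ON c.department_id = p.id GROUP BY p.id, p.name

Execution result:
name | max_budget
Finance | 66379
HR | 142083
Research | 161217
Sales | 126618
Engineering | 72525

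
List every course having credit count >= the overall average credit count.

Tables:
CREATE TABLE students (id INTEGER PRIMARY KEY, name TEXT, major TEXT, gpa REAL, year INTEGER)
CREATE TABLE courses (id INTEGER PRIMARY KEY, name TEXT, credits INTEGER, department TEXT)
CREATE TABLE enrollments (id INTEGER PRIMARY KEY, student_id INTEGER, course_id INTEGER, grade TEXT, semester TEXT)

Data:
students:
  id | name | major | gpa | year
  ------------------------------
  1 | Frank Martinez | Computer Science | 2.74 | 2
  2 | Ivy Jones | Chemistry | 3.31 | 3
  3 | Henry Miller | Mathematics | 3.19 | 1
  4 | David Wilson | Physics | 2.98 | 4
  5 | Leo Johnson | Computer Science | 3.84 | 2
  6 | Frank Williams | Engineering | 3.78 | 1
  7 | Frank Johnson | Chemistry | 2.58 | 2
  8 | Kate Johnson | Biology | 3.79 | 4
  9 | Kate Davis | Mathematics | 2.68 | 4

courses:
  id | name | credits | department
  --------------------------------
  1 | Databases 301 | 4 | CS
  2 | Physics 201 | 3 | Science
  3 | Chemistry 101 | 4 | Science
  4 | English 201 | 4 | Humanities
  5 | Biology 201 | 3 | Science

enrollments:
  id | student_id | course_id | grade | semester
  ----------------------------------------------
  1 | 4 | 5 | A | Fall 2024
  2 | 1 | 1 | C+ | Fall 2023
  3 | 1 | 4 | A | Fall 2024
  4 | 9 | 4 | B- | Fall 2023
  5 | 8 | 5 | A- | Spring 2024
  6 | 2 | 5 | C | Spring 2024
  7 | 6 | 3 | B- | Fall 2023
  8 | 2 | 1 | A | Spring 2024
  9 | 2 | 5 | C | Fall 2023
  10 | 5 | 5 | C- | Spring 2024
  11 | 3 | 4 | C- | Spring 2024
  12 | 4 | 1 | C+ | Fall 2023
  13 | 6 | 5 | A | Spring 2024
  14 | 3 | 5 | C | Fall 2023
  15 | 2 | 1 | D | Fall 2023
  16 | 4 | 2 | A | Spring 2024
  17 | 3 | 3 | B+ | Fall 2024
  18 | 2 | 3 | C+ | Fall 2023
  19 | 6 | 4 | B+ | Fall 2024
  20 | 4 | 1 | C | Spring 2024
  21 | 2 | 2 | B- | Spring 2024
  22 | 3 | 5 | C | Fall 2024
SELECT name, credits FROM courses WHERE credits >= (SELECT AVG(credits) FROM courses)

Execution result:
name | credits
Databases 301 | 4
Chemistry 101 | 4
English 201 | 4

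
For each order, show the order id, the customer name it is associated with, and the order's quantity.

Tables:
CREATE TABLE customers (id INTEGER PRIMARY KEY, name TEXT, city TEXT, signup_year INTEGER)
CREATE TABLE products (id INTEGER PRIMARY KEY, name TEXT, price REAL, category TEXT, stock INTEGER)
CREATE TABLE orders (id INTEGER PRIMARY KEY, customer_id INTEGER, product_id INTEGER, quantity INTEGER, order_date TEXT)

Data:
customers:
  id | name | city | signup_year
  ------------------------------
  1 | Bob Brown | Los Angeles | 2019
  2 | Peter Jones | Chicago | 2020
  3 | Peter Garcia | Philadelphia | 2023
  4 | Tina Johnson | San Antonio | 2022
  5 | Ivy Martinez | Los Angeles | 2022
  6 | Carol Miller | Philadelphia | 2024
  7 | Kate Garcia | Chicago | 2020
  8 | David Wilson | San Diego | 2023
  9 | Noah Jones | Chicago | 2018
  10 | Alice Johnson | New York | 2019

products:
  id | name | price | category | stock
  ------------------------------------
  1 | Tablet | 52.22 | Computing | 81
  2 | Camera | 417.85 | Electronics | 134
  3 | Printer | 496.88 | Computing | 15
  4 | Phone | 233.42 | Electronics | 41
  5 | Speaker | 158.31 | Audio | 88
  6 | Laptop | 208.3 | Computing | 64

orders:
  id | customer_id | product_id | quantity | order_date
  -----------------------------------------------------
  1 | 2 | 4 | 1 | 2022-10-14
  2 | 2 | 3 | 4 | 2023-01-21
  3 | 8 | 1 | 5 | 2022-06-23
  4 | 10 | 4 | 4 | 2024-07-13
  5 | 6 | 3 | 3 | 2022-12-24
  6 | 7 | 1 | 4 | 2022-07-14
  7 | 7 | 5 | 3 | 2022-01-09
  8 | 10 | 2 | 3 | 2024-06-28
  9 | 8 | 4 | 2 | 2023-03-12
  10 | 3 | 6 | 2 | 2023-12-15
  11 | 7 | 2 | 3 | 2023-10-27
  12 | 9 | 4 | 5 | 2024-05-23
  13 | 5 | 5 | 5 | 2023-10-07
SELECT c.id, p.name AS customer, c.quantity FROM orders c JOIN customers p ON c.customer_id = p.id

Execution result:
id | customer | quantity
1 | Peter Jones | 1
2 | Peter Jones | 4
3 | David Wilson | 5
4 | Alice Johnson | 4
5 | Carol Miller | 3
6 | Kate Garcia | 4
7 | Kate Garcia | 3
8 | Alice Johnson | 3
9 | David Wilson | 2
10 | Peter Garcia | 2
11 | Kate Garcia | 3
12 | Noah Jones | 5
13 | Ivy Martinez | 5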